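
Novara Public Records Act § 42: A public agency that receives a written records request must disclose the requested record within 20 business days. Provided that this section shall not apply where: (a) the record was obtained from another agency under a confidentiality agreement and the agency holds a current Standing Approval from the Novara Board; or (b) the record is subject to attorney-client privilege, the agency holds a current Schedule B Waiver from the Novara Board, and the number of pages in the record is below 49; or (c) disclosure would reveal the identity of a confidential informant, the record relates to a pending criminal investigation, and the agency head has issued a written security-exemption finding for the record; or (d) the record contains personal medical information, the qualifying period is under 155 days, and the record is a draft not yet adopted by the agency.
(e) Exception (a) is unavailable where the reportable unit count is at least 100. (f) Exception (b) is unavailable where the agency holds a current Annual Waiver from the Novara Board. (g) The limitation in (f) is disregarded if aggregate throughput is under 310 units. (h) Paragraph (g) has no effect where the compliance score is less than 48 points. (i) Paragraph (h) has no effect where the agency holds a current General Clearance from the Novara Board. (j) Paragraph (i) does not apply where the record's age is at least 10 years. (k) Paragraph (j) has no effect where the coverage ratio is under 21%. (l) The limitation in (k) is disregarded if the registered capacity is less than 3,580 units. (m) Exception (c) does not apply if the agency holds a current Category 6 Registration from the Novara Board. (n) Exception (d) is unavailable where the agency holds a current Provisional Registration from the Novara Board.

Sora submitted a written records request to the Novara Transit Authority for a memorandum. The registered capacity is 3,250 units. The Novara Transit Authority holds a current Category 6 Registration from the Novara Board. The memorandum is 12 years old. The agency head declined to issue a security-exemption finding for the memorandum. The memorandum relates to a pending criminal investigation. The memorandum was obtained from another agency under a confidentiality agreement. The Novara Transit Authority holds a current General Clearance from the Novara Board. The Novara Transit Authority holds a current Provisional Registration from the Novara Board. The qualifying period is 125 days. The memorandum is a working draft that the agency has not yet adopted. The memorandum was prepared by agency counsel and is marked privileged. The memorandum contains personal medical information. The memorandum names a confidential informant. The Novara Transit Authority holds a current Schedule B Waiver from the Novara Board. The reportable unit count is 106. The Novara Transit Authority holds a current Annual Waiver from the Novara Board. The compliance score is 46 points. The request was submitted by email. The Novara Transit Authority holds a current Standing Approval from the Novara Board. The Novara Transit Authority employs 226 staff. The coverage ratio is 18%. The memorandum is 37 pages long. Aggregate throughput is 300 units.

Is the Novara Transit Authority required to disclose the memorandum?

Yes — the Novara Transit Authority must disclose the memorandum.

All of (a)'s requirements are met (the memorandum was obtained under a confidentiality agreement; a current Standing Approval is held). But applying paragraph (e): (e) operates against (a): the reportable unit count is 106, meeting the 100 threshold. Exception (a) does not apply.
Exception (b) is satisfied on its face — the memorandum is privileged; a current Schedule B Waiver is held; the number of pages in the record is 37, below the 49 limit. Turning to paragraphs (f)–(l): (f) is triggered — a current Annual Waiver is held. (g) is engaged (aggregate throughput is 300 units, under the 310 units limit), but is overridden by (h): (h) operates — the compliance score is 46 points, less than the 48 points limit. (i) would limit (h) — a current General Clearance is held — but (j) sets (i) aside: (j) is triggered — the record's age is 12 years, meeting the 10 years threshold. (k) is triggered (the coverage ratio is 18%, under the 21% limit), but is itself disapplied by (l): (l) is triggered — the registered capacity is 3,250 units, less than the 3,580 units limit. (b) is therefore removed.
Exception (c) fails — the agency head declined to issue a security-exemption finding.
Exception (d) is satisfied on its face — the memorandum contains personal medical information; the qualifying period is 125 days, under the 155 days limit; the memorandum is an unadopted draft. However, paragraph (n) must be considered: (n) is engaged — a current Provisional Registration is held. Exception (d) does not apply.
None of the exceptions is available; § 42 applies in full.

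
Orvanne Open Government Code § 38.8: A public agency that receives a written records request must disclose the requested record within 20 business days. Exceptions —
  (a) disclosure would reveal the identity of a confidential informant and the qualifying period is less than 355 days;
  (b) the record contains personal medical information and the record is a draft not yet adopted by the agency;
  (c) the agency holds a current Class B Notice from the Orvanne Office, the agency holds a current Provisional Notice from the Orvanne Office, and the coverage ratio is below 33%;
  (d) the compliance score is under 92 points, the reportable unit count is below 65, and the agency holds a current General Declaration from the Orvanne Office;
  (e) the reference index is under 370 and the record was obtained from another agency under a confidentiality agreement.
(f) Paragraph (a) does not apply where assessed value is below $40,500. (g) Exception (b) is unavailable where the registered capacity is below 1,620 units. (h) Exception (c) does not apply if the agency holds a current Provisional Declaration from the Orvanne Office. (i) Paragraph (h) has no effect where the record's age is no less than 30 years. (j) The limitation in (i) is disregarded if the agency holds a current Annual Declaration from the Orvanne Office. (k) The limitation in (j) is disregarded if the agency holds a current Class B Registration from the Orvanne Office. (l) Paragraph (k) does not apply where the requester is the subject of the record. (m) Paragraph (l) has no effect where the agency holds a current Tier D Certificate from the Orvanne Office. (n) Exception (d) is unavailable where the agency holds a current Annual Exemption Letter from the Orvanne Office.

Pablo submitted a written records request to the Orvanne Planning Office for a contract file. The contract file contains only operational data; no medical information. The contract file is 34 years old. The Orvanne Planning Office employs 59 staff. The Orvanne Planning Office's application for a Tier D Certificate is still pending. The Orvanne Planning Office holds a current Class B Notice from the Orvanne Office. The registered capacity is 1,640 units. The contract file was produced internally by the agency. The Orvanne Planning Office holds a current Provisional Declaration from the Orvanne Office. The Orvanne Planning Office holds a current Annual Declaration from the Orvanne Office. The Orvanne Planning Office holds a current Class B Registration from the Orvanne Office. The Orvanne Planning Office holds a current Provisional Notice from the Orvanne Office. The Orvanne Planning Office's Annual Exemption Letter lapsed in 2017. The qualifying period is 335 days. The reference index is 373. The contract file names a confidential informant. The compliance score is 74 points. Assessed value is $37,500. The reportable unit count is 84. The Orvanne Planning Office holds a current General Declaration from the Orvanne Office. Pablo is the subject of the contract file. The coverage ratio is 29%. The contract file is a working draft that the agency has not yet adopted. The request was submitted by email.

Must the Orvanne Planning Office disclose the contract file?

Exception (a)'s conditions are all satisfied: the contract file names a confidential informant; the qualifying period is 335 days, less than the 355 days limit. But applying paragraph (f): (f) is triggered — assessed value is $37,500, below the $40,500 limit. (a) is therefore removed.
Exception (b) requires that the record contains personal medical information; but the contract file contains only operational data, so (b) is unavailable.
All of (c)'s requirements are met (a current Class B Notice is held; a current Provisional Notice is held; the coverage ratio is 29%, below the 33% limit). But applying paragraphs (h)–(m): (h) operates against (c): a current Provisional Declaration is held. (i) operates (the record's age is 34 years, meeting the 30 years threshold), but is itself disapplied by (j): (j) is triggered — a current Annual Declaration is held. (k) operates (a current Class B Registration is held), but is displaced by (l): (l) is engaged — Pablo is the subject of the contract file. (m) is inapplicable (the Tier D Certificate is not current), so (l) stands. So (c) is unavailable.
Exception (d) fails — the reportable unit count is 84, not below 65.
Exception (e) requires that the reference index is under 370; but the reference index is 373, not under 370, so (e) is unavailable.
No exception displaces § 38.8.

Yes — the Orvanne Planning Office must disclose the contract file.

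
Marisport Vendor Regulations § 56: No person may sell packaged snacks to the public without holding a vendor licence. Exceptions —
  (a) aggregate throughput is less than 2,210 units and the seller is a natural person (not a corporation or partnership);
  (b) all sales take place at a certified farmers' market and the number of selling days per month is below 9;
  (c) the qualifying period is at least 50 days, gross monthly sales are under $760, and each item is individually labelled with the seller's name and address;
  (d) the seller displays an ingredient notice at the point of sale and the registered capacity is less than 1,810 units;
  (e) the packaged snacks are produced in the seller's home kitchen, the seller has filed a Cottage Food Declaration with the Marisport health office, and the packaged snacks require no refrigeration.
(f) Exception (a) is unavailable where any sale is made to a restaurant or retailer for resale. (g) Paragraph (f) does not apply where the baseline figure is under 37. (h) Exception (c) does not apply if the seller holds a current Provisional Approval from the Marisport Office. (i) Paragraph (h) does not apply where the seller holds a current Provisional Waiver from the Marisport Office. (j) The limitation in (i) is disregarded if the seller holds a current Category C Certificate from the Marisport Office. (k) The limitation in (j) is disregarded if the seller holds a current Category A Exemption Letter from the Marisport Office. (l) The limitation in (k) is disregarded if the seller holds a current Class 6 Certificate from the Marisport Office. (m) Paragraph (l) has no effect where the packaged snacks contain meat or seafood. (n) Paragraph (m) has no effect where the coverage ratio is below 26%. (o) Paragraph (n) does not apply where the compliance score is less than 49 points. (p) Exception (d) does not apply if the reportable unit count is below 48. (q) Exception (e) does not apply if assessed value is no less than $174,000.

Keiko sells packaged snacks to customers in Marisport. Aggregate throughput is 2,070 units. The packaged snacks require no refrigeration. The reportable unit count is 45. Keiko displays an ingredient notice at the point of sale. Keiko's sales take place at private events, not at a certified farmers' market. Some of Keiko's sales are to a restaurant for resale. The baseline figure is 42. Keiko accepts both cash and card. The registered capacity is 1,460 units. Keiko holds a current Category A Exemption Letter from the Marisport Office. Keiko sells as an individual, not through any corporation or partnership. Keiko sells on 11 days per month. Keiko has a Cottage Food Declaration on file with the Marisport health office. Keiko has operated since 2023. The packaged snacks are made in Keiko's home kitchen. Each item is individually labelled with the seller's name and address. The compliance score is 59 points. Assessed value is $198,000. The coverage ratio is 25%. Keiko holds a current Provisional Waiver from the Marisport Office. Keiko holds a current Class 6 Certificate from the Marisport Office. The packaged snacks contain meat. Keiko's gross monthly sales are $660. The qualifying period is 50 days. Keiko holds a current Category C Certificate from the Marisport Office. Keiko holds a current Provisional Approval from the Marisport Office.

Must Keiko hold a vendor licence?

Exception (a) is satisfied on its face — aggregate throughput is 2,070 units, less than the 2,210 units limit; the seller is a natural person. However, paragraphs (f)–(g) must be considered: (f) operates against (a): some sales are to a restaurant for resale. (g) does not operate here (the baseline figure is 42, not under 37), so (f) stands. So (a) is unavailable.
Exception (b) does not apply: sales are at private events, not a certified farmers' market.
Exception (c) is satisfied on its face — the qualifying period is 50 days, meeting the 50 days threshold; gross monthly sales are $660, under the $760 limit; items are individually labelled. Turning to paragraphs (h)–(o): (h) operates against (c): a current Provisional Approval is held. (i) applies (a current Provisional Waiver is held), but is set aside by (j): (j) operates against (i): a current Category C Certificate is held. (k) operates (a current Category A Exemption Letter is held), but is itself disapplied by (l): (l) operates against (k): a current Class 6 Certificate is held. (m) would limit (l) — the packaged snacks contain meat — but (n) sets (m) aside: (n) operates — the coverage ratio is 25%, below the 26% limit. (o) does not operate here (the compliance score is 59 points, not less than 49 points), so (n) stands. Exception (c) does not apply.
Exception (d) is satisfied on its face — an ingredient notice is displayed; the registered capacity is 1,460 units, less than the 1,810 units limit. But applying paragraph (p): (p) operates against (d): the reportable unit count is 45, below the 48 limit. Exception (d) does not apply.
Exception (e) is satisfied on its face — the packaged snacks are home-kitchen produced; a Cottage Food Declaration is on file; the packaged snacks are shelf-stable. Turning to paragraph (q): (q) operates against (e): assessed value is $198,000, meeting the $174,000 threshold. Exception (e) does not apply.
No exception is made out. Keiko falls within the general rule.

Yes — Keiko must hold a vendor licence.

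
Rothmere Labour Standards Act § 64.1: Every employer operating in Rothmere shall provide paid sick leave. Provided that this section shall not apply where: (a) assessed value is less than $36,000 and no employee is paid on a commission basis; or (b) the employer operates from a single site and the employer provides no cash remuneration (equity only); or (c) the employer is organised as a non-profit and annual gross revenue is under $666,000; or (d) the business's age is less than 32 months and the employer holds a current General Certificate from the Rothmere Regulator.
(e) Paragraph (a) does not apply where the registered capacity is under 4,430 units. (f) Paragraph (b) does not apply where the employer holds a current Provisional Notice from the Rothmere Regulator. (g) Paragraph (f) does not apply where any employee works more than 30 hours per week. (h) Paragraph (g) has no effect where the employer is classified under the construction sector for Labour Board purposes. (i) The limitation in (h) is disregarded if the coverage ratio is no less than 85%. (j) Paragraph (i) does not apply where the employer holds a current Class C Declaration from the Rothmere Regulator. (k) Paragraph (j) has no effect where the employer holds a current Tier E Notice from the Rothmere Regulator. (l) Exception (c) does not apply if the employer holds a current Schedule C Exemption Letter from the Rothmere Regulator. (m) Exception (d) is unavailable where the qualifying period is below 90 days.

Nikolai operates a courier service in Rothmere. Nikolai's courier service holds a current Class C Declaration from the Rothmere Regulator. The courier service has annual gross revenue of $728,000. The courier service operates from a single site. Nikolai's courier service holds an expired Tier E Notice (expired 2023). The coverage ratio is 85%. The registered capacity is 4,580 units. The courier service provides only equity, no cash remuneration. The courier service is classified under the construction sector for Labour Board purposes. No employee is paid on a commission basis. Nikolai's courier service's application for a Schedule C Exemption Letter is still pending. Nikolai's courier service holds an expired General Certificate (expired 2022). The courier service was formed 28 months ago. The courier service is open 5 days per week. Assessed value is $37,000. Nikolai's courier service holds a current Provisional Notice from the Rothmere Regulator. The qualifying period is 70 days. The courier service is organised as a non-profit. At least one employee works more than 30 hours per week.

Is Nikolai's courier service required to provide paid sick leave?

Yes — Nikolai's courier service must provide paid sick leave.

Exception (a) fails — assessed value is $37,000, not less than $36,000.
Exception (b): the employer operates from a single site; remuneration is equity-only — every condition holds. But applying paragraphs (f)–(k): (f) operates against (b): a current Provisional Notice is held. (g) is engaged (at least one employee exceeds 30 hours/week), but is overridden by (h): (h) applies — the courier service is classified under the construction sector. (i) operates (the coverage ratio is 85%, meeting the 85% threshold), but yields to (j): (j) is triggered — a current Class C Declaration is held. (k), which would lift (j), is inapplicable — there is no Tier E Notice in force. So (b) is unavailable.
Exception (c) requires that annual gross revenue is under $666,000; but annual gross revenue is $728,000, not under $666,000, so (c) is unavailable.
Exception (d) does not apply: no current General Certificate is held.
No exception is made out. Nikolai's courier service falls within the general rule.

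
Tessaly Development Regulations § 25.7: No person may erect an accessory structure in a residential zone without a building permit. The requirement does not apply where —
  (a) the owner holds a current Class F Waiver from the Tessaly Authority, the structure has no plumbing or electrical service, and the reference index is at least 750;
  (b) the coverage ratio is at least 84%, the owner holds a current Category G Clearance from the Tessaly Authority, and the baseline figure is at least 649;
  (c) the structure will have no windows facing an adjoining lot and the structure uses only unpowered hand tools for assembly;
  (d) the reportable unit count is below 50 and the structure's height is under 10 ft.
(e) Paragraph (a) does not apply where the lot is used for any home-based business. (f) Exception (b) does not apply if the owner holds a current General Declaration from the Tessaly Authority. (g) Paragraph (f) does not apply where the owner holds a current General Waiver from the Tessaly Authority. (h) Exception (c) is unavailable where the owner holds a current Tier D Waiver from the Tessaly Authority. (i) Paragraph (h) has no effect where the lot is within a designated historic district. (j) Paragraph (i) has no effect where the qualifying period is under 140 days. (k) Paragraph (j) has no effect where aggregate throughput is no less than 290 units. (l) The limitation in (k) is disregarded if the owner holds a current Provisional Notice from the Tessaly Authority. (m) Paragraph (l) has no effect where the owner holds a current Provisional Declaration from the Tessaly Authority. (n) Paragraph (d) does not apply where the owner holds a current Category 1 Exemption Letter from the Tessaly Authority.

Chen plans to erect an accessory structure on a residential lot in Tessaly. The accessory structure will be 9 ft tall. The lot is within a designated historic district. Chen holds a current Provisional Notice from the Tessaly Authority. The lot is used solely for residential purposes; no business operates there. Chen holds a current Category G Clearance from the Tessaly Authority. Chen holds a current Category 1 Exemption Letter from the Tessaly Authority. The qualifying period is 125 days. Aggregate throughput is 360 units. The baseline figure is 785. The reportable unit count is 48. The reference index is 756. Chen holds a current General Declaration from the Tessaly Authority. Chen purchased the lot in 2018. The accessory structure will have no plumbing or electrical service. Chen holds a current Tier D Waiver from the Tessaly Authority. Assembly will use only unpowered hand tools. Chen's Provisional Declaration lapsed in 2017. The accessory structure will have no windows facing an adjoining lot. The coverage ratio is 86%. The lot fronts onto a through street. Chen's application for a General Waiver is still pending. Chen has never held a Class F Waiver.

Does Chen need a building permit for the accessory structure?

Yes — Chen must obtain a building permit.

Exception (a) does not apply: no current Class F Waiver is held.
Exception (b): the coverage ratio is 86%, meeting the 84% threshold; a current Category G Clearance is held; the baseline figure is 785, meeting the 649 threshold — every condition holds. Turning to paragraphs (f)–(g): (f) operates — a current General Declaration is held. (g), which would lift (f), is not engaged — the General Waiver is not current. (b) is therefore removed.
Exception (c) is satisfied on its face — no windows face an adjoining lot; assembly uses only hand tools. But applying paragraphs (h)–(m): (h) operates against (c): a current Tier D Waiver is held. (i) would limit (h) — the lot is in a historic district — but (j) sets (i) aside: (j) is triggered — the qualifying period is 125 days, under the 140 days limit. (k) would limit (j) — aggregate throughput is 360 units, meeting the 290 units threshold — but (l) sets (k) aside: (l) operates against (k): a current Provisional Notice is held. (m), which would lift (l), does not operate here — there is no Provisional Declaration in force. Exception (c) does not apply.
All of (d)'s requirements are met (the reportable unit count is 48, below the 50 limit; the structure's height is 9 ft, under the 10 ft limit). But: (n) operates against (d): a current Category 1 Exemption Letter is held. Exception (d) does not apply.
No exception applies. The general rule governs.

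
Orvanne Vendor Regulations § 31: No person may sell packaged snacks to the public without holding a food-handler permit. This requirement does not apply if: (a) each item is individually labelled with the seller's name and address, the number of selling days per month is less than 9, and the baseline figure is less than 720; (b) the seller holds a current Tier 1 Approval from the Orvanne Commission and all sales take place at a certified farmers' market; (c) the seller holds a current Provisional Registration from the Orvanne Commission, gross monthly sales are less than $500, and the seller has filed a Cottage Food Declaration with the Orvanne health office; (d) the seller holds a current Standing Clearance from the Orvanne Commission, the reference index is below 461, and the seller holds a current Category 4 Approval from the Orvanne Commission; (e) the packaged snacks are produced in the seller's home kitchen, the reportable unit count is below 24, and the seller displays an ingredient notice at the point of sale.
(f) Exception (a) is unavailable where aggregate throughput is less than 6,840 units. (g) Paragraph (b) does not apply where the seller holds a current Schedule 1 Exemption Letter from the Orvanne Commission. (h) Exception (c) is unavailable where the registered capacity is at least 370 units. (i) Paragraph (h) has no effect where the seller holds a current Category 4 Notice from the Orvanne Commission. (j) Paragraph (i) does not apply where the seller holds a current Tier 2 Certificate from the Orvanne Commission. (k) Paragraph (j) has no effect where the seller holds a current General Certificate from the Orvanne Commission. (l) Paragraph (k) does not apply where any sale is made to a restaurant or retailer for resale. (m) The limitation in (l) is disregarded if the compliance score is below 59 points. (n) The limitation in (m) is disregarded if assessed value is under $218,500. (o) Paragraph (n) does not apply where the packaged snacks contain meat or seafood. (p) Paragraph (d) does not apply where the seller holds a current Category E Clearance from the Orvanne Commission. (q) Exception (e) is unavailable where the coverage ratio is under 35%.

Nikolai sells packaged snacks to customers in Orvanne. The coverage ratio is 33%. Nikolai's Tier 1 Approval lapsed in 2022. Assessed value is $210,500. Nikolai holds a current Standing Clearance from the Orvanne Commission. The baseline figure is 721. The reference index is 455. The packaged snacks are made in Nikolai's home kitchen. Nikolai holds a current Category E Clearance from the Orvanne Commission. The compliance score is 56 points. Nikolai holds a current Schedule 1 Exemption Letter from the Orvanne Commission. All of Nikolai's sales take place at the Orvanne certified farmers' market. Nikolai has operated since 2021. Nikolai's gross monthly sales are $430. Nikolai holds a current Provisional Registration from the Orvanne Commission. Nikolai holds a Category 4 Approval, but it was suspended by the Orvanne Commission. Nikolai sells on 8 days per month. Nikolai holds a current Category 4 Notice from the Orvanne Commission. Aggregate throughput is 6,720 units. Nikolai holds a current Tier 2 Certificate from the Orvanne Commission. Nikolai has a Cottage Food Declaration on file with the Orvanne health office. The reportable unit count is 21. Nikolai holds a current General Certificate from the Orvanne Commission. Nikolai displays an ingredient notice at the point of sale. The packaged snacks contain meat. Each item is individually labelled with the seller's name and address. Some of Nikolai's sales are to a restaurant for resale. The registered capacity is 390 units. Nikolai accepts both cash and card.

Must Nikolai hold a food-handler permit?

Exception (a) fails — the baseline figure is 721, not less than 720.
Exception (b) fails — no current Tier 1 Approval is held.
Exception (c)'s conditions are all satisfied: a current Provisional Registration is held; gross monthly sales are $430, less than the $500 limit; a Cottage Food Declaration is on file. Under paragraphs (h)–(o): (h) would limit (c) — the registered capacity is 390 units, meeting the 370 units threshold — but (i) sets (h) aside: (i) is engaged — a current Category 4 Notice is held. (j) is triggered (a current Tier 2 Certificate is held), but is itself disapplied by (k): (k) operates against (j): a current General Certificate is held. (l) would limit (k) — some sales are to a restaurant for resale — but (m) sets (l) aside: (m) operates against (l): the compliance score is 56 points, below the 59 points limit. (n) would limit (m) — assessed value is $210,500, under the $218,500 limit — but (o) sets (n) aside: (o) operates — the packaged snacks contain meat. Exception (c) stands.
Exception (d) fails — there is no Category 4 Approval in force.
Exception (e): the packaged snacks are home-kitchen produced; the reportable unit count is 21, below the 24 limit; an ingredient notice is displayed — every condition holds. Turning to paragraph (q): (q) is triggered — the coverage ratio is 33%, under the 35% limit. So (e) is unavailable.

No — exception (c) applies; Nikolai is not required to hold a food-handler permit.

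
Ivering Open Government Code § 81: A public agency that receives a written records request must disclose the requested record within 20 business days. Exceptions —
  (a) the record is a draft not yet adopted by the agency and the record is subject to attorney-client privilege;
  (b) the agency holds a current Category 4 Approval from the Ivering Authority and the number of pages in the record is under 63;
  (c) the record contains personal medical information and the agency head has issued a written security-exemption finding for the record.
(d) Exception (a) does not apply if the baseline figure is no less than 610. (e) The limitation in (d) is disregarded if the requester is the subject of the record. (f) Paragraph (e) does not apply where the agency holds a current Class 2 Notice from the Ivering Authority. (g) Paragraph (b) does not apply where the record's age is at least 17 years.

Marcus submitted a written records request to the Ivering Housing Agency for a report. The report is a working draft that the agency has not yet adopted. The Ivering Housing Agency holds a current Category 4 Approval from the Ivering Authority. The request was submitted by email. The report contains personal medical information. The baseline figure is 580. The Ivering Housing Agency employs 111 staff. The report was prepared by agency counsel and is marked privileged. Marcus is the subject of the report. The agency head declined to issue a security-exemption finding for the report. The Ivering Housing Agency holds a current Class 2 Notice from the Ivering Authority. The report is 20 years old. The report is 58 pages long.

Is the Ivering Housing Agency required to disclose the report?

Exception (a)'s conditions are all satisfied: the report is an unadopted draft; the report is privileged. As to paragraphs (d)–(f): (d) is not engaged — the baseline figure is 580, short of 610. Exception (a) stands.
Exception (b): a current Category 4 Approval is held; the number of pages in the record is 58, under the 63 limit — every condition holds. But applying paragraph (g): (g) operates against (b): the record's age is 20 years, meeting the 17 years threshold. So (b) is unavailable.
Exception (c) requires that the agency head has issued a written security-exemption finding for the record; but the agency head declined to issue a security-exemption finding, so (c) is unavailable.

No — exception (a) applies; the Ivering Housing Agency is not required to disclose the report.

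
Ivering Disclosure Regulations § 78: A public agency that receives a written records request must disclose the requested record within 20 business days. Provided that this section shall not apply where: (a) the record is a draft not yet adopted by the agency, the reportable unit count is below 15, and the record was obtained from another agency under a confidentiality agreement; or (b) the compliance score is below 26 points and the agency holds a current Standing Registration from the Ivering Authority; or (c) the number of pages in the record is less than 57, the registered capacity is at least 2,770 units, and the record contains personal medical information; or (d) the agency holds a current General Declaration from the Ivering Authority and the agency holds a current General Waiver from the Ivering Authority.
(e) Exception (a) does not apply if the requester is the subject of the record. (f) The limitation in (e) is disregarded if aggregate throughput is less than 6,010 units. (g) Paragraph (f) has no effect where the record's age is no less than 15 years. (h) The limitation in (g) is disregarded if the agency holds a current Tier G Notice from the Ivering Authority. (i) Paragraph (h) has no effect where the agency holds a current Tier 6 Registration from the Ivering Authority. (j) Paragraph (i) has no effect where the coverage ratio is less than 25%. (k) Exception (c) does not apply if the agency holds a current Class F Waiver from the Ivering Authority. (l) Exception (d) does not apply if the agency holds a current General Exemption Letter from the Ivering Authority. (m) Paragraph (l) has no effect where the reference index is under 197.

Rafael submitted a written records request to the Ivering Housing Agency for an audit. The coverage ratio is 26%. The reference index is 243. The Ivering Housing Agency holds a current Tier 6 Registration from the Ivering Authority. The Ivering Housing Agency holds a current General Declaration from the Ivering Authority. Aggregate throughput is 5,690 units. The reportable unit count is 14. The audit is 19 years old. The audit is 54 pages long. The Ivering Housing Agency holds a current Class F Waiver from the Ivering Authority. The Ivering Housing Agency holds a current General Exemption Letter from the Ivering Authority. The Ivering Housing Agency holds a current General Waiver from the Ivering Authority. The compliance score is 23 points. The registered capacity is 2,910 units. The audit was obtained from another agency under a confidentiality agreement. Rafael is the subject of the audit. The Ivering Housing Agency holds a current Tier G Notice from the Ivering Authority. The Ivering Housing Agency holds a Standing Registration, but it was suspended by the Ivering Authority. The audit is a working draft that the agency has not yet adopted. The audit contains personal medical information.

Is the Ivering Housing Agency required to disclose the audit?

Exception (a)'s conditions are all satisfied: the audit is an unadopted draft; the reportable unit count is 14, below the 15 limit; the audit was obtained under a confidentiality agreement. However, paragraphs (e)–(j) must be considered: (e) operates against (a): Rafael is the subject of the audit. (f) operates (aggregate throughput is 5,690 units, less than the 6,010 units limit), but is overridden by (g): (g) operates against (f): the record's age is 19 years, meeting the 15 years threshold. (h) would limit (g) — a current Tier G Notice is held — but (i) sets (h) aside: (i) operates against (h): a current Tier 6 Registration is held. (j) does not operate here (the coverage ratio is 26%, not less than 25%), so (i) stands. Exception (a) does not apply.
Exception (b) does not apply: no current Standing Registration is held.
Exception (c) is satisfied on its face — the number of pages in the record is 54, less than the 57 limit; the registered capacity is 2,910 units, meeting the 2,770 units threshold; the audit contains personal medical information. Turning to paragraph (k): (k) operates against (c): a current Class F Waiver is held. So (c) is unavailable.
All of (d)'s requirements are met (a current General Declaration is held; a current General Waiver is held). But: (l) is engaged — a current General Exemption Letter is held. (m) is not engaged (the reference index is 243, not under 197), so (l) stands. Exception (d) does not apply.
No exception applies. The general rule governs.

Yes — the Ivering Housing Agency must disclose the audit.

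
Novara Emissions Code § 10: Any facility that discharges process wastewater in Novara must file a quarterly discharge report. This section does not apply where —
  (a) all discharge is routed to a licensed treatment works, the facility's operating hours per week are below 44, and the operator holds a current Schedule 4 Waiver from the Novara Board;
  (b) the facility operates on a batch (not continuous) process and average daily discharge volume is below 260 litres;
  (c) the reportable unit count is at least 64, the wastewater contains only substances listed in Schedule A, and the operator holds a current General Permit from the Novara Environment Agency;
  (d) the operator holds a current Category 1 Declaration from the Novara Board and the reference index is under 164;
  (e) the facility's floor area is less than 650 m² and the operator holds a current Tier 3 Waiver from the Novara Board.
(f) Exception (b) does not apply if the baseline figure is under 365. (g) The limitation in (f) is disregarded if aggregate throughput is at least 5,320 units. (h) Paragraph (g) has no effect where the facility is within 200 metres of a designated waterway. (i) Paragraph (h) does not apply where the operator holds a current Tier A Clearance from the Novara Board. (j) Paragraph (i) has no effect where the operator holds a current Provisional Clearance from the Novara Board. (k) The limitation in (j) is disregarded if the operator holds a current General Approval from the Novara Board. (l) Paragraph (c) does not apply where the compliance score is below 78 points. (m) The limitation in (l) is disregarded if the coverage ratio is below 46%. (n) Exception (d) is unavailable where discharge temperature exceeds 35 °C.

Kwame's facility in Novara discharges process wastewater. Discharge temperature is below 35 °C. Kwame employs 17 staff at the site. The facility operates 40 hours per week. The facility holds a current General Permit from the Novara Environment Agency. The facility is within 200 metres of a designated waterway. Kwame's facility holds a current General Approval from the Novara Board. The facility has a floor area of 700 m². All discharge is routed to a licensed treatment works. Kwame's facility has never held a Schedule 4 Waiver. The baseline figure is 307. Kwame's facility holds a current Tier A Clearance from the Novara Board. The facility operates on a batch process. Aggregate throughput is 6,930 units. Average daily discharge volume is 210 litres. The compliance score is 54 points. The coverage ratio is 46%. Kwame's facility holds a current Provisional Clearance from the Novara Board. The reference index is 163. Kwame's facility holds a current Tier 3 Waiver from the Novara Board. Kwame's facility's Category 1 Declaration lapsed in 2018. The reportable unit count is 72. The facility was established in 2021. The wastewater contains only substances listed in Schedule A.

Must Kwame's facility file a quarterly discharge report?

Exception (a) requires that the operator holds a current Schedule 4 Waiver from the Novara Board; but the Schedule 4 Waiver is not current, so (a) is unavailable.
All of (b)'s requirements are met (the facility operates on a batch process; average daily discharge volume is 210 litres, below the 260 litres limit). Applying paragraphs (f)–(k): (f) is engaged (the baseline figure is 307, under the 365 limit), but is displaced by (g): (g) applies — aggregate throughput is 6,930 units, meeting the 5,320 units threshold. (h) would limit (g) — the facility is within 200 m of a designated waterway — but (i) sets (h) aside: (i) operates against (h): a current Tier A Clearance is held. (j) would limit (i) — a current Provisional Clearance is held — but (k) sets (j) aside: (k) applies — a current General Approval is held. (b) remains available.
Exception (c): the reportable unit count is 72, meeting the 64 threshold; the wastewater is Schedule-A-only; a current General Permit is held — every condition holds. However, paragraphs (l)–(m) must be considered: (l) operates against (c): the compliance score is 54 points, below the 78 points limit. (m), which would lift (l), is inapplicable — the coverage ratio is 46%, not below 46%. So (c) is unavailable.
Exception (d) requires that the operator holds a current Category 1 Declaration from the Novara Board; but the Category 1 Declaration is not current, so (d) is unavailable.
Exception (e) fails — the facility's floor area is 700 m², not less than 650 m².

No — exception (b) applies; Kwame's facility is not required to file a quarterly discharge report.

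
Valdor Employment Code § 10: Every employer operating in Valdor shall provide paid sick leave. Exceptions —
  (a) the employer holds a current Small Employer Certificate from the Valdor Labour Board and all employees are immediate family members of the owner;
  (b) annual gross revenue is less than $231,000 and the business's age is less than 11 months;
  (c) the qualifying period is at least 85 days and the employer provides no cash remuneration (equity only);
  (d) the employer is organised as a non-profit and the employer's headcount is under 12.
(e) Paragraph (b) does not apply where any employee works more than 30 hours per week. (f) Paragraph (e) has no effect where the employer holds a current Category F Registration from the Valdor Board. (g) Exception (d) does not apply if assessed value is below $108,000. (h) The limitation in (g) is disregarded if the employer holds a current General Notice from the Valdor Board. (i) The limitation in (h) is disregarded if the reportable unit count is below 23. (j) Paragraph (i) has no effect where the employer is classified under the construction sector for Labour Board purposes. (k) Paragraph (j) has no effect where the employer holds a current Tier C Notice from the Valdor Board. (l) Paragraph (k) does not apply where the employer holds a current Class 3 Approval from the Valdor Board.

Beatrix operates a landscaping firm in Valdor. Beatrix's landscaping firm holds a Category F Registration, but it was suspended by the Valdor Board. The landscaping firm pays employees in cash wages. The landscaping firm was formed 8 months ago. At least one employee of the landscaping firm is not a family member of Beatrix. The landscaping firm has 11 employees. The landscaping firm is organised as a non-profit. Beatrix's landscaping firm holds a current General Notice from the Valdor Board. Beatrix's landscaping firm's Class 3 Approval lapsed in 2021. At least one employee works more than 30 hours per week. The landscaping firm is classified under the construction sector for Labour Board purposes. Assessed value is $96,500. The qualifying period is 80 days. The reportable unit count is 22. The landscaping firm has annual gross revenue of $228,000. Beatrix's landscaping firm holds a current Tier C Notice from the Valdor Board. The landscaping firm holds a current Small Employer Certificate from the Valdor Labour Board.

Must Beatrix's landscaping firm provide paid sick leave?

Yes — Beatrix's landscaping firm must provide paid sick leave.

Exception (a) does not apply: at least one employee is not a family member.
Exception (b): annual gross revenue is $228,000, less than the $231,000 limit; the business's age is 8 months, less than the 11 months limit — every condition holds. But: (e) is engaged — at least one employee exceeds 30 hours/week. (f), which would lift (e), is not triggered — there is no Category F Registration in force. Exception (b) does not apply.
Exception (c) fails — the qualifying period is 80 days, short of 85 days.
Exception (d): the employer is a non-profit; the employer's headcount is 11, under the 12 limit — every condition holds. But applying paragraphs (g)–(l): (g) operates — assessed value is $96,500, below the $108,000 limit. (h) would limit (g) — a current General Notice is held — but (i) sets (h) aside: (i) operates — the reportable unit count is 22, below the 23 limit. (j) operates (the landscaping firm is classified under the construction sector), but is set aside by (k): (k) is triggered — a current Tier C Notice is held. (l), which would lift (k), is not engaged — the Class 3 Approval is not current. (d) is therefore removed.
Every exception is unavailable, so the rule governs.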